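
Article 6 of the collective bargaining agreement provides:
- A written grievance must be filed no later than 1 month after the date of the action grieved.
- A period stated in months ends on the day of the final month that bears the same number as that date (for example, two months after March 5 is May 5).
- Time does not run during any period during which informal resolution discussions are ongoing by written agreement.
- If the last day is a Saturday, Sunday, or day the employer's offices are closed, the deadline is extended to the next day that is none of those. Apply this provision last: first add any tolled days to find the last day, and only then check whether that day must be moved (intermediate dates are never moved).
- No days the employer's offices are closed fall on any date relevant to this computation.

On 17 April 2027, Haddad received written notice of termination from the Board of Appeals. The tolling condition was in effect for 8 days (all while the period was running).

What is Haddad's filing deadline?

1 month after 17 April 2027 is May 17, 2027.
Tolling adds 8 days: May 17, 2027 + 8 days = May 25, 2027.
May 25, 2027 is a Tuesday and not a day the employer's offices are closed, so no extension applies.

May 25, 2027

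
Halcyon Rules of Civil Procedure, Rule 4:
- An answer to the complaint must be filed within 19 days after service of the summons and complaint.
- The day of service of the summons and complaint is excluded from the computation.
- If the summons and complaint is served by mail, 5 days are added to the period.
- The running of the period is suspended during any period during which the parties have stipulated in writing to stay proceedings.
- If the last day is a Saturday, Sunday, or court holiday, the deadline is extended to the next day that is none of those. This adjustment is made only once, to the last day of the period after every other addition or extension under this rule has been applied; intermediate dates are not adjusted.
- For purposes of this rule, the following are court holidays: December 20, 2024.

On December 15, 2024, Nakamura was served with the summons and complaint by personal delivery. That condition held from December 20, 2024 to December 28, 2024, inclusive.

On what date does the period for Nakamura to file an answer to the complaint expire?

January 13, 2025

19 days after December 15, 2024 is January 3, 2025.
Service was not by mail, so no mail extension applies.
From December 20, 2024 through December 28, 2024 inclusive is 9 days; tolling adds 9 days: January 3, 2025 + 9 days = January 12, 2025.
January 12, 2025 is Sunday. The next qualifying day is January 13, 2025.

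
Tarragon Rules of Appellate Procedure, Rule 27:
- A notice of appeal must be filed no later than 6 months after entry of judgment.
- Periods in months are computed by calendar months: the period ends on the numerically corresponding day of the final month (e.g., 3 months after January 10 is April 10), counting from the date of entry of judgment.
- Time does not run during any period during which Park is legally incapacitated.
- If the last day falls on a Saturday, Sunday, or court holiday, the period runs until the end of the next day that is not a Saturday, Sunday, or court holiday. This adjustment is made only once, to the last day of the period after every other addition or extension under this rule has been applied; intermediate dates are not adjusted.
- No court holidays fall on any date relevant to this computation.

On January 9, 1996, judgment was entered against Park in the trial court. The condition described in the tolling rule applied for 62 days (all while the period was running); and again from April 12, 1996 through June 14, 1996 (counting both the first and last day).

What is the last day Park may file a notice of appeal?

November 12, 1996

6 months after January 9, 1996 is July 9, 1996.
Tolling adds 62 days: July 9, 1996 + 62 days = September 9, 1996.
From April 12, 1996 through June 14, 1996 inclusive is 64 days; tolling adds 64 days: September 9, 1996 + 64 days = November 12, 1996.
November 12, 1996 is a Tuesday and not a court holiday, so no extension applies.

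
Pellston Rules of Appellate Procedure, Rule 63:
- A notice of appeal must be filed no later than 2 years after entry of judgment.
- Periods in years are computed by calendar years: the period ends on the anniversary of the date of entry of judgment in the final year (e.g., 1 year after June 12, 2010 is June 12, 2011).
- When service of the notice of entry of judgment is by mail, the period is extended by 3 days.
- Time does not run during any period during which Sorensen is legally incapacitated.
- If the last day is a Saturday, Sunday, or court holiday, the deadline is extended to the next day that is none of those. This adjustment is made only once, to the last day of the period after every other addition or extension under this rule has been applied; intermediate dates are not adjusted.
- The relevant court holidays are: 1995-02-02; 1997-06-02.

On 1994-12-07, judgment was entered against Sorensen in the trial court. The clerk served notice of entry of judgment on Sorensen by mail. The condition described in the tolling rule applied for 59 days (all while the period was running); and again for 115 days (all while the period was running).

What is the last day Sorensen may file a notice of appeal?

June 3, 1997

2 years after 1994-12-07 is December 7, 1996.
Service was by mail, adding 3 days: December 7, 1996 + 3 days = December 10, 1996.
Tolling adds 59 days: December 10, 1996 + 59 days = February 7, 1997.
Tolling adds 115 days: February 7, 1997 + 115 days = June 2, 1997.
June 2, 1997 is a listed holiday. The next qualifying day is June 3, 1997.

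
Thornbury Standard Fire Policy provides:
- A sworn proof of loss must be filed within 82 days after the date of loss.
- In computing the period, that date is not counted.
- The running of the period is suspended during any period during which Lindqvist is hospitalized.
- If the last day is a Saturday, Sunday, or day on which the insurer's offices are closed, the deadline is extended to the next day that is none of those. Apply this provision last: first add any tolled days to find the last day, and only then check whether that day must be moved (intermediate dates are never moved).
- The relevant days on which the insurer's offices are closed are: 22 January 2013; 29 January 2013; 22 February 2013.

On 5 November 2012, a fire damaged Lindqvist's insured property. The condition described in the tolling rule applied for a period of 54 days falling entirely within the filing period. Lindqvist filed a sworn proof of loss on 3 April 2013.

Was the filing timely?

82 days after 5 November 2012 is January 26, 2013.
Tolling adds 54 days: January 26, 2013 + 54 days = March 21, 2013.
March 21, 2013 is a Thursday and not a day on which the insurer's offices are closed, so no extension applies.
The deadline is March 21, 2013; the filing on April 3, 2013 is after that date.

No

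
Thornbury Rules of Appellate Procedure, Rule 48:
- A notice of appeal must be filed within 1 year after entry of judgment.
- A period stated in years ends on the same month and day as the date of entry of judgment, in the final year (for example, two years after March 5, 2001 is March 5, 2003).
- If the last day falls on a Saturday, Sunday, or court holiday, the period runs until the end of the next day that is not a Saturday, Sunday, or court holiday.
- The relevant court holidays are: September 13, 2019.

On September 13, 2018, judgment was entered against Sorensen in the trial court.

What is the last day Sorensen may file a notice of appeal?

1 year after September 13, 2018 is September 13, 2019.
September 13, 2019 is a listed holiday; September 14, 2019 is Saturday; September 15, 2019 is Sunday. The next qualifying day is September 16, 2019.

September 16, 2019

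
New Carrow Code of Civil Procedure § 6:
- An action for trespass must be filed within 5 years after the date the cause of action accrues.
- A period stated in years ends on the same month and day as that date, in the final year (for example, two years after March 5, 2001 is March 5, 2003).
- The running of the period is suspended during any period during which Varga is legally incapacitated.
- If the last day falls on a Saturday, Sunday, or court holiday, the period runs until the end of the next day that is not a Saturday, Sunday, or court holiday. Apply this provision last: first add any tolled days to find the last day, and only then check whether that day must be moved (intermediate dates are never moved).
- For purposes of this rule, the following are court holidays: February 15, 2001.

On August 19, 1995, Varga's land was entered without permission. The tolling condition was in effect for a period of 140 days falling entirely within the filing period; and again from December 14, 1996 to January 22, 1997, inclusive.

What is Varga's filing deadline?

5 years after August 19, 1995 is August 19, 2000.
Tolling adds 140 days: August 19, 2000 + 140 days = January 6, 2001.
From December 14, 1996 through January 22, 1997 inclusive is 40 days; tolling adds 40 days: January 6, 2001 + 40 days = February 15, 2001.
February 15, 2001 is a listed holiday. The next qualifying day is February 16, 2001.

February 16, 2001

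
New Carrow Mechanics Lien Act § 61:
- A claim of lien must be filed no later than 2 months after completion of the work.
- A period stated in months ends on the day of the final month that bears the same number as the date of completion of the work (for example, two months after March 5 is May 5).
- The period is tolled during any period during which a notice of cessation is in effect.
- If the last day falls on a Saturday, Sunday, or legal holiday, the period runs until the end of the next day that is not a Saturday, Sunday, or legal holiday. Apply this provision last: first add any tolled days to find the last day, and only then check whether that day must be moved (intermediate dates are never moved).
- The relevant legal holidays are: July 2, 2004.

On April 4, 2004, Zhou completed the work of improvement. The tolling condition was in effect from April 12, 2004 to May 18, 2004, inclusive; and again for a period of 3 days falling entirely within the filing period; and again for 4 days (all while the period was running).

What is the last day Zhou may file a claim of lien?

2 months after April 4, 2004 is June 4, 2004.
From April 12, 2004 through May 18, 2004 inclusive is 37 days; tolling adds 37 days: June 4, 2004 + 37 days = July 11, 2004.
Tolling adds 3 days: July 11, 2004 + 3 days = July 14, 2004.
Tolling adds 4 days: July 14, 2004 + 4 days = July 18, 2004.
July 18, 2004 is Sunday. The next qualifying day is July 19, 2004.

July 19, 2004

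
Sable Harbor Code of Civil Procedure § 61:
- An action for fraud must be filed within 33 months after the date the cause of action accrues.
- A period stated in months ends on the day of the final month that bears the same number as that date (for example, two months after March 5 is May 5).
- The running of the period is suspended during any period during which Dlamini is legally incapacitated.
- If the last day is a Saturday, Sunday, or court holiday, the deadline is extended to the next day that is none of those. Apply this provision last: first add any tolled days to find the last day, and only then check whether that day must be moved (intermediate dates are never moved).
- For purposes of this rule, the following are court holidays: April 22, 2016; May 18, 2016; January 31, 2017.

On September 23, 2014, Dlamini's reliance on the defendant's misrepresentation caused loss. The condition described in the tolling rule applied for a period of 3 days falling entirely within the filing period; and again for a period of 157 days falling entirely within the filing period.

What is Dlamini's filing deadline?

November 30, 2017

33 months after September 23, 2014 is June 23, 2017.
Tolling adds 3 days: June 23, 2017 + 3 days = June 26, 2017.
Tolling adds 157 days: June 26, 2017 + 157 days = November 30, 2017.
November 30, 2017 is a Thursday and not a court holiday, so no extension applies.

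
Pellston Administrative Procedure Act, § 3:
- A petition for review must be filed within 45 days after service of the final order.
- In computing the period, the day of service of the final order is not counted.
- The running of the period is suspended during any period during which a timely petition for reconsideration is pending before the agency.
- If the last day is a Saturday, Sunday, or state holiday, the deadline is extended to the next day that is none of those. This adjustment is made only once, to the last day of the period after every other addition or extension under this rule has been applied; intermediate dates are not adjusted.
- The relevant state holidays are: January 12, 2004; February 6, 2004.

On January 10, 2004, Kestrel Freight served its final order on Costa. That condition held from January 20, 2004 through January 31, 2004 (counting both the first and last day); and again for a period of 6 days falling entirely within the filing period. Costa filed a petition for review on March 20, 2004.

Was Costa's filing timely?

45 days after January 10, 2004 is February 24, 2004.
From January 20, 2004 through January 31, 2004 inclusive is 12 days; tolling adds 12 days: February 24, 2004 + 12 days = March 7, 2004.
Tolling adds 6 days: March 7, 2004 + 6 days = March 13, 2004.
March 13, 2004 is Saturday; March 14, 2004 is Sunday. The next qualifying day is March 15, 2004.
The deadline is March 15, 2004; the filing on March 20, 2004 is after that date.

No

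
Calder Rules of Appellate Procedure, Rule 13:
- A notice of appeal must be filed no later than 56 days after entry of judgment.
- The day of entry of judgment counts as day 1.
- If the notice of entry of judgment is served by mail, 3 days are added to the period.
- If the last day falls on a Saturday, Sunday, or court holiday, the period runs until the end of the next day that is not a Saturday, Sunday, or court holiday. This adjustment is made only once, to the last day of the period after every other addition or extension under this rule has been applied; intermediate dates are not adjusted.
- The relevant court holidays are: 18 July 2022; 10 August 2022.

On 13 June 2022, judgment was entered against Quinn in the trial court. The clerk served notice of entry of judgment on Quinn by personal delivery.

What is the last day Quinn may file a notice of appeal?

Counting 13 June 2022 as day 1, day 56 is August 7, 2022.
Service was not by mail, so no mail extension applies.
August 7, 2022 is Sunday. The next qualifying day is August 8, 2022.

August 8, 2022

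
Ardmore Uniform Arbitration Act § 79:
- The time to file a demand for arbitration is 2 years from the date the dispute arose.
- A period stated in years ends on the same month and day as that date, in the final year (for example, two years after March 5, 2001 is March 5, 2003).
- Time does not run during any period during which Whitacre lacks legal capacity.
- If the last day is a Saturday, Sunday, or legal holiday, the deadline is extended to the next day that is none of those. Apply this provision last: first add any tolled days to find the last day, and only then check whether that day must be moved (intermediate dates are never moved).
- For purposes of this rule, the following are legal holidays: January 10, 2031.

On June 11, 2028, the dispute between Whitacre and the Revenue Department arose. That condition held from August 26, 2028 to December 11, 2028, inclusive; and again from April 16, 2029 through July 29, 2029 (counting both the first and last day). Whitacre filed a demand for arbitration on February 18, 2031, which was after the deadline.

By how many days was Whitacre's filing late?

36 days

2 years after June 11, 2028 is June 11, 2030.
From August 26, 2028 through December 11, 2028 inclusive is 108 days; tolling adds 108 days: June 11, 2030 + 108 days = September 27, 2030.
From April 16, 2029 through July 29, 2029 inclusive is 105 days; tolling adds 105 days: September 27, 2030 + 105 days = January 10, 2031.
January 10, 2031 is a listed holiday; January 11, 2031 is Saturday; January 12, 2031 is Sunday. The next qualifying day is January 13, 2031.
The deadline is January 13, 2031; from January 13, 2031 to February 18, 2031 is 36 days.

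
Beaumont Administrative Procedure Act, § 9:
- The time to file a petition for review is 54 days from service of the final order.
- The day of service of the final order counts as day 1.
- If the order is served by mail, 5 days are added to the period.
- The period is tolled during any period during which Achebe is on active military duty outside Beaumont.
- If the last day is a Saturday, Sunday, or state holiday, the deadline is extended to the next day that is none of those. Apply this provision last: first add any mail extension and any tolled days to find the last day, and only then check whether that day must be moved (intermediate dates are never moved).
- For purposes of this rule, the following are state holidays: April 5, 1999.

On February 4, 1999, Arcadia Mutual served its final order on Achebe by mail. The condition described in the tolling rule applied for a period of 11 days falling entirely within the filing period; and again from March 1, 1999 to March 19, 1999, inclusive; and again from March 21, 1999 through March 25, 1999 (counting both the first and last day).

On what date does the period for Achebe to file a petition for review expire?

Counting February 4, 1999 as day 1, day 54 is March 29, 1999.
Service was by mail, adding 5 days: March 29, 1999 + 5 days = April 3, 1999.
Tolling adds 11 days: April 3, 1999 + 11 days = April 14, 1999.
From March 1, 1999 through March 19, 1999 inclusive is 19 days; tolling adds 19 days: April 14, 1999 + 19 days = May 3, 1999.
From March 21, 1999 through March 25, 1999 inclusive is 5 days; tolling adds 5 days: May 3, 1999 + 5 days = May 8, 1999.
May 8, 1999 is Saturday; May 9, 1999 is Sunday. The next qualifying day is May 10, 1999.

May 10, 1999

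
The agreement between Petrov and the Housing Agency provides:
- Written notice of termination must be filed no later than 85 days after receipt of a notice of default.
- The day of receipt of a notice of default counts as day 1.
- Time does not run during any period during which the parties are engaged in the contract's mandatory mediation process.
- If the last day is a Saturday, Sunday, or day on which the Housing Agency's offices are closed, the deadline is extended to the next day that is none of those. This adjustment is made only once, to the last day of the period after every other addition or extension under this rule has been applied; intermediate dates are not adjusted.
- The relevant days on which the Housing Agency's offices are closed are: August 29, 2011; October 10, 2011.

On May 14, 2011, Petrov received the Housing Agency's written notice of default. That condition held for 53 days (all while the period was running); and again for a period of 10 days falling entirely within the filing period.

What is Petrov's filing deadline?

Counting May 14, 2011 as day 1, day 85 is August 6, 2011.
Tolling adds 53 days: August 6, 2011 + 53 days = September 28, 2011.
Tolling adds 10 days: September 28, 2011 + 10 days = October 8, 2011.
October 8, 2011 is Saturday; October 9, 2011 is Sunday; October 10, 2011 is a listed holiday. The next qualifying day is October 11, 2011.

October 11, 2011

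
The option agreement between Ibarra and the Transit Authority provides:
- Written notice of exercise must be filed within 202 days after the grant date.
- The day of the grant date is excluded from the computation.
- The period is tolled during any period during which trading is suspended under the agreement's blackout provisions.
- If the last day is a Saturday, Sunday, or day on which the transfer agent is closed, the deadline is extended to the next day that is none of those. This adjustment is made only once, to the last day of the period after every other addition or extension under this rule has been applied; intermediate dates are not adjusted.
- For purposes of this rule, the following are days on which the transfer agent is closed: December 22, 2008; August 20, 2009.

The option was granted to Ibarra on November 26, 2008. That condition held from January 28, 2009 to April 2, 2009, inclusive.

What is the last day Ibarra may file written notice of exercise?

August 21, 2009

202 days after November 26, 2008 is June 16, 2009.
From January 28, 2009 through April 2, 2009 inclusive is 65 days; tolling adds 65 days: June 16, 2009 + 65 days = August 20, 2009.
August 20, 2009 is a listed holiday. The next qualifying day is August 21, 2009.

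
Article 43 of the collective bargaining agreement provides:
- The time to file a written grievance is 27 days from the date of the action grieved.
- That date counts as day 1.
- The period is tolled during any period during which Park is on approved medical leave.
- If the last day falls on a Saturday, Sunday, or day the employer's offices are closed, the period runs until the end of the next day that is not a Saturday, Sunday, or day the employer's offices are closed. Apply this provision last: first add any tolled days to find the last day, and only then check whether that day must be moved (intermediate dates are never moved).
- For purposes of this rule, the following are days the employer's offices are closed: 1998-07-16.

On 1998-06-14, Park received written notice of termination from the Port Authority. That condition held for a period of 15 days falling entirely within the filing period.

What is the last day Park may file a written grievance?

Counting 1998-06-14 as day 1, day 27 is July 10, 1998.
Tolling adds 15 days: July 10, 1998 + 15 days = July 25, 1998.
July 25, 1998 is Saturday; July 26, 1998 is Sunday. The next qualifying day is July 27, 1998.

July 27, 1998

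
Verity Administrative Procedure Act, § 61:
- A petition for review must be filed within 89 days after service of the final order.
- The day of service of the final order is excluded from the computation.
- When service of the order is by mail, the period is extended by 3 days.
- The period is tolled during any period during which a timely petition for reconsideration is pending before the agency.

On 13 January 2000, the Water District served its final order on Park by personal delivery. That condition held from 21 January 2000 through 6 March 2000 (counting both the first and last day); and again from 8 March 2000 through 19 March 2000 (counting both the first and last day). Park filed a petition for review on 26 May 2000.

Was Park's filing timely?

Yes

89 days after 13 January 2000 is April 11, 2000.
Service was not by mail, so no mail extension applies.
From January 21, 2000 through March 6, 2000 inclusive is 46 days; tolling adds 46 days: April 11, 2000 + 46 days = May 27, 2000.
From March 8, 2000 through March 19, 2000 inclusive is 12 days; tolling adds 12 days: May 27, 2000 + 12 days = June 8, 2000.
The deadline is June 8, 2000; the filing on May 26, 2000 is on or before that date.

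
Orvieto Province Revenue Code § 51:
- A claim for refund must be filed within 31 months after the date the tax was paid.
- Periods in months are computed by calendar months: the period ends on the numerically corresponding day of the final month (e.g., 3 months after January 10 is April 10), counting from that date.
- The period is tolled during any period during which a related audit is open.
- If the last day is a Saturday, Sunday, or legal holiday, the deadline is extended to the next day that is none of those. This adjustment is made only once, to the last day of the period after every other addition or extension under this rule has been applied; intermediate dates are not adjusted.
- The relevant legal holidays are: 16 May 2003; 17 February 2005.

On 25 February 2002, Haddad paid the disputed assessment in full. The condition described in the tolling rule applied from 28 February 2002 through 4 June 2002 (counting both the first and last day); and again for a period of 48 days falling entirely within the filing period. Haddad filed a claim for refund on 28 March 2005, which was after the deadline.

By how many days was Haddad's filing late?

31 months after 25 February 2002 is September 25, 2004.
From February 28, 2002 through June 4, 2002 inclusive is 97 days; tolling adds 97 days: September 25, 2004 + 97 days = December 31, 2004.
Tolling adds 48 days: December 31, 2004 + 48 days = February 17, 2005.
February 17, 2005 is a listed holiday. The next qualifying day is February 18, 2005.
The deadline is February 18, 2005; from February 18, 2005 to March 28, 2005 is 38 days.

38 days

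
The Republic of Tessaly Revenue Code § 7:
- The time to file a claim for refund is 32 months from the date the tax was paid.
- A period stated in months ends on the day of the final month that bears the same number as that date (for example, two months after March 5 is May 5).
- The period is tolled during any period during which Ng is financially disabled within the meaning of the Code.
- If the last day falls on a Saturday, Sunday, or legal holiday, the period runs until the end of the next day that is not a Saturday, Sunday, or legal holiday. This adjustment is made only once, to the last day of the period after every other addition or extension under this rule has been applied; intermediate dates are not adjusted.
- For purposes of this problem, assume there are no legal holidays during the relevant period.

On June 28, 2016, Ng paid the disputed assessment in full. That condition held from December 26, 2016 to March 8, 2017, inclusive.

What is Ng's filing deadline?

32 months after June 28, 2016 is February 28, 2019.
From December 26, 2016 through March 8, 2017 inclusive is 73 days; tolling adds 73 days: February 28, 2019 + 73 days = May 12, 2019.
May 12, 2019 is Sunday. The next qualifying day is May 13, 2019.

May 13, 2019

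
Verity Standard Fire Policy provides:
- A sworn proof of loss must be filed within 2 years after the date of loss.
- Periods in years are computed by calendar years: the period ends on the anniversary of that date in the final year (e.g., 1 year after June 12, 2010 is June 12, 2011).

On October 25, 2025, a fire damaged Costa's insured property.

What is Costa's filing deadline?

2 years after October 25, 2025 is October 25, 2027.

October 25, 2027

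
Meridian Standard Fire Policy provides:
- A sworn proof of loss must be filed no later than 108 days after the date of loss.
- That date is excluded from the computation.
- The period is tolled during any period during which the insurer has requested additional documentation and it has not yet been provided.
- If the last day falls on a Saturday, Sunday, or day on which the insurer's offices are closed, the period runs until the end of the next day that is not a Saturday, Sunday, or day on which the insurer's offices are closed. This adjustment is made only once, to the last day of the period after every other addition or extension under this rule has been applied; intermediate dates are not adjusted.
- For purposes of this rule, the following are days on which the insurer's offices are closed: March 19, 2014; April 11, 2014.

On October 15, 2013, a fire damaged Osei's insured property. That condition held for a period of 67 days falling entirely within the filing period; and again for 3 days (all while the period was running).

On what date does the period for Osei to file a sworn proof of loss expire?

April 14, 2014

108 days after October 15, 2013 is January 31, 2014.
Tolling adds 67 days: January 31, 2014 + 67 days = April 8, 2014.
Tolling adds 3 days: April 8, 2014 + 3 days = April 11, 2014.
April 11, 2014 is a listed holiday; April 12, 2014 is Saturday; April 13, 2014 is Sunday. The next qualifying day is April 14, 2014.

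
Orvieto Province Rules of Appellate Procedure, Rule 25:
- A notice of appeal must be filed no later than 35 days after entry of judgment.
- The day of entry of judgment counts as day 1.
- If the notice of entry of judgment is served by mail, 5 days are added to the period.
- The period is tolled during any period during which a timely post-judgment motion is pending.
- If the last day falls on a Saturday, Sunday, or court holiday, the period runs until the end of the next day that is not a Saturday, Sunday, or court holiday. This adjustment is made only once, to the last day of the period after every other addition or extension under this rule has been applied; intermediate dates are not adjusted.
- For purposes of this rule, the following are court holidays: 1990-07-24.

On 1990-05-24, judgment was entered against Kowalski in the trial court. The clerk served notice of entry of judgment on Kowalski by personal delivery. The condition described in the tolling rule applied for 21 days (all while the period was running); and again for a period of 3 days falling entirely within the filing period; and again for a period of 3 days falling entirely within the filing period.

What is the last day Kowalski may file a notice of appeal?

July 25, 1990

Counting 1990-05-24 as day 1, day 35 is June 27, 1990.
Service was not by mail, so no mail extension applies.
Tolling adds 21 days: June 27, 1990 + 21 days = July 18, 1990.
Tolling adds 3 days: July 18, 1990 + 3 days = July 21, 1990.
Tolling adds 3 days: July 21, 1990 + 3 days = July 24, 1990.
July 24, 1990 is a listed holiday. The next qualifying day is July 25, 1990.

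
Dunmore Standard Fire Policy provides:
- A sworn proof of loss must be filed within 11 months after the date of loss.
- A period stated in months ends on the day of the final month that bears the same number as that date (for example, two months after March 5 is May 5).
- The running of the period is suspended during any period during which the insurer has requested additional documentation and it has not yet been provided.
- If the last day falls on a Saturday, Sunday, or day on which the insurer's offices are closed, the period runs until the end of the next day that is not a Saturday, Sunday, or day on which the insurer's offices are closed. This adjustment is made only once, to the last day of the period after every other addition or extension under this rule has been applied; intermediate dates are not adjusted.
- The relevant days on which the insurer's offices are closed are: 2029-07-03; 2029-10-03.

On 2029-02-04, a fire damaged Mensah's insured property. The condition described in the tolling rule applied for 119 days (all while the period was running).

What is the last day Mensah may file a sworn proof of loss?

11 months after 2029-02-04 is January 4, 2030.
Tolling adds 119 days: January 4, 2030 + 119 days = May 3, 2030.
May 3, 2030 is a Friday and not a day on which the insurer's offices are closed, so no extension applies.

May 3, 2030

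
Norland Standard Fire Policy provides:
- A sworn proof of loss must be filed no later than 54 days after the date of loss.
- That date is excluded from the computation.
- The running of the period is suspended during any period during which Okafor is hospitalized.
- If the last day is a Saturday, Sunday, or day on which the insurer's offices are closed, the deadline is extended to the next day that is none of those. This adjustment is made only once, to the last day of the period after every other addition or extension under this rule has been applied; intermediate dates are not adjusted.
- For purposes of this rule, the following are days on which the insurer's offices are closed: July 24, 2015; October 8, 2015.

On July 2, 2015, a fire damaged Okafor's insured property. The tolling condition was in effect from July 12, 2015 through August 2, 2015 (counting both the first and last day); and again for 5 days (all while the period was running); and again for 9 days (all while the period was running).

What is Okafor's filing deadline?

September 30, 2015

54 days after July 2, 2015 is August 25, 2015.
From July 12, 2015 through August 2, 2015 inclusive is 22 days; tolling adds 22 days: August 25, 2015 + 22 days = September 16, 2015.
Tolling adds 5 days: September 16, 2015 + 5 days = September 21, 2015.
Tolling adds 9 days: September 21, 2015 + 9 days = September 30, 2015.
September 30, 2015 is a Wednesday and not a day on which the insurer's offices are closed, so no extension applies.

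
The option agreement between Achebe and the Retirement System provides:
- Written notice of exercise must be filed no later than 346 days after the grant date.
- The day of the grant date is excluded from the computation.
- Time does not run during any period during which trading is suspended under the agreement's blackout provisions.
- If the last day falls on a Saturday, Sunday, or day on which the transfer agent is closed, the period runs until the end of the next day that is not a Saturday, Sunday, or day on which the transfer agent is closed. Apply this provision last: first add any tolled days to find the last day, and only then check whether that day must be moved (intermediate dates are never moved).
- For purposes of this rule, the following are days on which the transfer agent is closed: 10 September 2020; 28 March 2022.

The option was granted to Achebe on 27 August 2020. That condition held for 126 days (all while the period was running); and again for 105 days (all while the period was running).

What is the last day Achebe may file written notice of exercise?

346 days after 27 August 2020 is August 8, 2021.
Tolling adds 126 days: August 8, 2021 + 126 days = December 12, 2021.
Tolling adds 105 days: December 12, 2021 + 105 days = March 27, 2022.
March 27, 2022 is Sunday; March 28, 2022 is a listed holiday. The next qualifying day is March 29, 2022.

March 29, 2022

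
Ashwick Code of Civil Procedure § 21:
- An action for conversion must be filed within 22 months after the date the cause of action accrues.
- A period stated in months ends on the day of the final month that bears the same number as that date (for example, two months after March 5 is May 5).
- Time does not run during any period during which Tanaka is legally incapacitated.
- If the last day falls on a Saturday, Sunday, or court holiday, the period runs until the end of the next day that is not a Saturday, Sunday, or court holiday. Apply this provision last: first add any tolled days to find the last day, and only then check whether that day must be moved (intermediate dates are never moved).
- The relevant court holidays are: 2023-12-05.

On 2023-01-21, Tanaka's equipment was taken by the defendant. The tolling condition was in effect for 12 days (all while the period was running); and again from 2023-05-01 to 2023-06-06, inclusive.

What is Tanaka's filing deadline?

January 9, 2025

22 months after 2023-01-21 is November 21, 2024.
Tolling adds 12 days: November 21, 2024 + 12 days = December 3, 2024.
From May 1, 2023 through June 6, 2023 inclusive is 37 days; tolling adds 37 days: December 3, 2024 + 37 days = January 9, 2025.
January 9, 2025 is a Thursday and not a court holiday, so no extension applies.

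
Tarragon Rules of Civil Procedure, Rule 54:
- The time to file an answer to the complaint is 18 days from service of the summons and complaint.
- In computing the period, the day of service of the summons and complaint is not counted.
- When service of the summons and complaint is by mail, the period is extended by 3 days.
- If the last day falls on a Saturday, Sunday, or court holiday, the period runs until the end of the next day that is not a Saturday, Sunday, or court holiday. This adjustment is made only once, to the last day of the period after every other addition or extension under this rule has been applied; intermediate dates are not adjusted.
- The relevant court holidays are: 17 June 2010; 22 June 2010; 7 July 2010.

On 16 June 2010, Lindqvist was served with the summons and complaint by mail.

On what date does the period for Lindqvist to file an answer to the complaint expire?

July 8, 2010

18 days after 16 June 2010 is July 4, 2010.
Service was by mail, adding 3 days: July 4, 2010 + 3 days = July 7, 2010.
July 7, 2010 is a listed holiday. The next qualifying day is July 8, 2010.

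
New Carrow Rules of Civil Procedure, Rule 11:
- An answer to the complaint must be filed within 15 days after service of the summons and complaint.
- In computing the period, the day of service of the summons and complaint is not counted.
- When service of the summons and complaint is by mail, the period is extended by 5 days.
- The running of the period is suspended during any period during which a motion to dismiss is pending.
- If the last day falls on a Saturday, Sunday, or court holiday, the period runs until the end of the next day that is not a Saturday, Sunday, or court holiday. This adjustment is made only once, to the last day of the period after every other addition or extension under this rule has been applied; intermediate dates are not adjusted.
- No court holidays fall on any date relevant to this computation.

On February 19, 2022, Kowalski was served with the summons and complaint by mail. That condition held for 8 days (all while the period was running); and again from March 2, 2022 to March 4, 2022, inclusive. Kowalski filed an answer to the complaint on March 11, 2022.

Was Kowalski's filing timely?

15 days after February 19, 2022 is March 6, 2022.
Service was by mail, adding 5 days: March 6, 2022 + 5 days = March 11, 2022.
Tolling adds 8 days: March 11, 2022 + 8 days = March 19, 2022.
From March 2, 2022 through March 4, 2022 inclusive is 3 days; tolling adds 3 days: March 19, 2022 + 3 days = March 22, 2022.
March 22, 2022 is a Tuesday and not a court holiday, so no extension applies.
The deadline is March 22, 2022; the filing on March 11, 2022 is on or before that date.

Yes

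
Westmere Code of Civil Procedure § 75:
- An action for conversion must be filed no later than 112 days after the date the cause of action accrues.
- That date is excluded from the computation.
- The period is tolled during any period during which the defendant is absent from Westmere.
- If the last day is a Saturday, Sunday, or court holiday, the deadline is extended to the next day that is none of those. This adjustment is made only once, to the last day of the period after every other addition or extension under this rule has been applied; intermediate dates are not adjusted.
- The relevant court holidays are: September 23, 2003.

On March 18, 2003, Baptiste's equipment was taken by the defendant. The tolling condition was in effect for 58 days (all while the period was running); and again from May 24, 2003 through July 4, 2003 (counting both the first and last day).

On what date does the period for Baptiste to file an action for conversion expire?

October 16, 2003

112 days after March 18, 2003 is July 8, 2003.
Tolling adds 58 days: July 8, 2003 + 58 days = September 4, 2003.
From May 24, 2003 through July 4, 2003 inclusive is 42 days; tolling adds 42 days: September 4, 2003 + 42 days = October 16, 2003.
October 16, 2003 is a Thursday and not a court holiday, so no extension applies.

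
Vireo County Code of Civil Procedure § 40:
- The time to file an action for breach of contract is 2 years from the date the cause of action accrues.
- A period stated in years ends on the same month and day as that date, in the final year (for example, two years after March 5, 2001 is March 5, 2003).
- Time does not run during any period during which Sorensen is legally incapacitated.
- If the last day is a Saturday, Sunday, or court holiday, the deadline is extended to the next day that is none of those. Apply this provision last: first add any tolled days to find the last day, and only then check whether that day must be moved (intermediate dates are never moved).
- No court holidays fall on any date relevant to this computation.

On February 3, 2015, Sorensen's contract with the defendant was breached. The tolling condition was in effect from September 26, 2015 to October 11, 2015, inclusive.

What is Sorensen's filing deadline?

February 20, 2017

2 years after February 3, 2015 is February 3, 2017.
From September 26, 2015 through October 11, 2015 inclusive is 16 days; tolling adds 16 days: February 3, 2017 + 16 days = February 19, 2017.
February 19, 2017 is Sunday. The next qualifying day is February 20, 2017.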